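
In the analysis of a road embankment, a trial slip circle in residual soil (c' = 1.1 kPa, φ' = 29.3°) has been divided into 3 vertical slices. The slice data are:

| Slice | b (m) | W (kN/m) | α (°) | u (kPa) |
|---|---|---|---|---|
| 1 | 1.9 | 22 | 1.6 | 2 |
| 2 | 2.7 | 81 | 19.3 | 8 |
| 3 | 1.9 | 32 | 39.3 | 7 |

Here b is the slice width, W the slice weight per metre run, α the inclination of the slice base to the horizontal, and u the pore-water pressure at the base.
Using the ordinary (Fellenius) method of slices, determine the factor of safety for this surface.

FS = 1.10

Ordinary method of slices: FS = Σ[c'·Δl_i + (W_i cosα_i − u_i·Δl_i)·tanφ'] / Σ W_i sinα_i, with Δl_i = b_i / cosα_i.
Slice 1: Δl = 1.9/cos1.6° = 1.901 m; N'_1 = 22·cos1.6° − 2·1.901 = 18.2; c'Δl = 2.09; W sinα = 0.6
Slice 2: Δl = 2.7/cos19.3° = 2.861 m; N'_2 = 81·cos19.3° − 8·2.861 = 53.6; c'Δl = 3.15; W sinα = 26.8
Slice 3: Δl = 1.9/cos39.3° = 2.455 m; N'_3 = 32·cos39.3° − 7·2.455 = 7.6; c'Δl = 2.70; W sinα = 20.3
Σc'Δl = 7.9 kN/m; ΣN' = 79.3 kN/m; ΣW sinα = 47.7 kN/m
Resisting = 7.9 + 79.3·tan29.3° = 7.9 + 44.5 = 52.5 kN/m
FS = 52.5 / 47.7 = 1.101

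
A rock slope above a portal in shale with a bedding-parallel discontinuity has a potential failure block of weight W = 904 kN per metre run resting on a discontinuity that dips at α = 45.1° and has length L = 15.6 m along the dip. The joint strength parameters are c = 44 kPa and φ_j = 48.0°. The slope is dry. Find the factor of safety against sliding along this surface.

Resolving the block weight along and normal to the plane and applying the Mohr–Coulomb strength on the joint:
N' = W cosα = 904·cos45.1° = 638.1 kN/m
Driving force T = W sinα = 904·sin45.1° = 640.3 kN/m
Resisting force R = c·L + N'·tanφ_j = 44·15.6 + 638.1·tan48.0° = 686.4 + 708.7 = 1395.1 kN/m
FS = R / T = 1395.1 / 640.3 = 2.179

FS = 2.18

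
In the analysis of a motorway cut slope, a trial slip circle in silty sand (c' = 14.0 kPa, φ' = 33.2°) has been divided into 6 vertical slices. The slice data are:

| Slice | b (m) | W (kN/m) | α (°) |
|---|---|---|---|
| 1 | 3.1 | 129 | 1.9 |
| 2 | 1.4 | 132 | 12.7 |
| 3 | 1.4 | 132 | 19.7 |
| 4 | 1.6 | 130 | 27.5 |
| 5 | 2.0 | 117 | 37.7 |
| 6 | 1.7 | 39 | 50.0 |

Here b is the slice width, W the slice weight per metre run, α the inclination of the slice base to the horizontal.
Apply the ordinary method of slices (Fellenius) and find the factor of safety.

FS = 2.44

Ordinary method of slices: FS = Σ[c'·Δl_i + (W_i cosα_i)·tanφ'] / Σ W_i sinα_i, with Δl_i = b_i / cosα_i.
Slice 1: Δl = 3.1/cos1.9° = 3.102 m; N'_1 = 129·cos1.9° = 128.9; c'Δl = 43.42; W sinα = 4.3
Slice 2: Δl = 1.4/cos12.7° = 1.435 m; N'_2 = 132·cos12.7° = 128.8; c'Δl = 20.09; W sinα = 29.0
Slice 3: Δl = 1.4/cos19.7° = 1.487 m; N'_3 = 132·cos19.7° = 124.3; c'Δl = 20.82; W sinα = 44.5
Slice 4: Δl = 1.6/cos27.5° = 1.804 m; N'_4 = 130·cos27.5° = 115.3; c'Δl = 25.25; W sinα = 60.0
Slice 5: Δl = 2.0/cos37.7° = 2.528 m; N'_5 = 117·cos37.7° = 92.6; c'Δl = 35.39; W sinα = 71.5
Slice 6: Δl = 1.7/cos50.0° = 2.645 m; N'_6 = 39·cos50.0° = 25.1; c'Δl = 37.03; W sinα = 29.9
Σc'Δl = 182.0 kN/m; ΣN' = 614.9 kN/m; ΣW sinα = 239.2 kN/m
Resisting = 182.0 + 614.9·tan33.2° = 182.0 + 402.4 = 584.4 kN/m
FS = 584.4 / 239.2 = 2.443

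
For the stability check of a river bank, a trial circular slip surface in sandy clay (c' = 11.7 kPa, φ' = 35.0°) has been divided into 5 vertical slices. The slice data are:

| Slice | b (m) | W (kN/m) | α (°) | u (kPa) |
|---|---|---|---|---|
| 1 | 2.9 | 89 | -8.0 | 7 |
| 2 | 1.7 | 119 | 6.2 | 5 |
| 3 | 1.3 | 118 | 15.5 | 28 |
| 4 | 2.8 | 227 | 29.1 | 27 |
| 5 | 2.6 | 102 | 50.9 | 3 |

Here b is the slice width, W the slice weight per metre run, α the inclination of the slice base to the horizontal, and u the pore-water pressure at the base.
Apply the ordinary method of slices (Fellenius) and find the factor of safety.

FS = 2.02

Ordinary method of slices: FS = Σ[c'·Δl_i + (W_i cosα_i − u_i·Δl_i)·tanφ'] / Σ W_i sinα_i, with Δl_i = b_i / cosα_i.
Slice 1: Δl = 2.9/cos(-8.0°) = 2.928 m; N'_1 = 89·cos(-8.0°) − 7·2.928 = 67.6; c'Δl = 34.26; W sinα = -12.4
Slice 2: Δl = 1.7/cos6.2° = 1.710 m; N'_2 = 119·cos6.2° − 5·1.710 = 109.8; c'Δl = 20.01; W sinα = 12.9
Slice 3: Δl = 1.3/cos15.5° = 1.349 m; N'_3 = 118·cos15.5° − 28·1.349 = 75.9; c'Δl = 15.78; W sinα = 31.5
Slice 4: Δl = 2.8/cos29.1° = 3.204 m; N'_4 = 227·cos29.1° − 27·3.204 = 111.8; c'Δl = 37.49; W sinα = 110.4
Slice 5: Δl = 2.6/cos50.9° = 4.123 m; N'_5 = 102·cos50.9° − 3·4.123 = 52.0; c'Δl = 48.23; W sinα = 79.2
Σc'Δl = 155.8 kN/m; ΣN' = 417.1 kN/m; ΣW sinα = 221.6 kN/m
Resisting = 155.8 + 417.1·tan35.0° = 155.8 + 292.1 = 447.8 kN/m
FS = 447.8 / 221.6 = 2.021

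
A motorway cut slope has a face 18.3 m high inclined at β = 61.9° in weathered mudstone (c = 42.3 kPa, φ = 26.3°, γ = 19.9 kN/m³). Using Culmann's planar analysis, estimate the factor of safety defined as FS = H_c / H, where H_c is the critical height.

H_c = (4c/γ) · sinβ cosφ / [1 − cos(β − φ)]
    = (4·42.3/19.9) · sin61.9°·cos26.3° / [1 − cos35.6°]
    = 8.503 · 0.7908 / 0.1869 = 35.98 m
FS = H_c / H = 35.98 / 18.3 = 1.966

FS = 1.97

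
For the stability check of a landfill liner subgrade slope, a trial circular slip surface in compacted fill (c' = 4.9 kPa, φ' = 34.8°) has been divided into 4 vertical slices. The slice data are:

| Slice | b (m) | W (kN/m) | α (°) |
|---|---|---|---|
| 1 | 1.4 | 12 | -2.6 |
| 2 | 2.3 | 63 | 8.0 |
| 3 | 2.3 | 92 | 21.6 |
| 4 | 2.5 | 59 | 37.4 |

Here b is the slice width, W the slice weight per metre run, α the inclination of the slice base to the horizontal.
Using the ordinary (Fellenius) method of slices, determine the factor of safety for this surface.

Ordinary method of slices: FS = Σ[c'·Δl_i + (W_i cosα_i)·tanφ'] / Σ W_i sinα_i, with Δl_i = b_i / cosα_i.
Slice 1: Δl = 1.4/cos(-2.6°) = 1.401 m; N'_1 = 12·cos(-2.6°) = 12.0; c'Δl = 6.87; W sinα = -0.5
Slice 2: Δl = 2.3/cos8.0° = 2.323 m; N'_2 = 63·cos8.0° = 62.4; c'Δl = 11.38; W sinα = 8.8
Slice 3: Δl = 2.3/cos21.6° = 2.474 m; N'_3 = 92·cos21.6° = 85.5; c'Δl = 12.12; W sinα = 33.9
Slice 4: Δl = 2.5/cos37.4° = 3.147 m; N'_4 = 59·cos37.4° = 46.9; c'Δl = 15.42; W sinα = 35.8
Σc'Δl = 45.8 kN/m; ΣN' = 206.8 kN/m; ΣW sinα = 77.9 kN/m
Resisting = 45.8 + 206.8·tan34.8° = 45.8 + 143.7 = 189.5 kN/m
FS = 189.5 / 77.9 = 2.432

FS = 2.43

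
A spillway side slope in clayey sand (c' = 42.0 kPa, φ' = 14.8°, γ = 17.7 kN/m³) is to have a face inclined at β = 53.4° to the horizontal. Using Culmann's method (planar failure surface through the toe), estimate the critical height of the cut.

Culmann's analysis gives the critical failure plane at α_cr = (β + φ')/2 = (53.4 + 14.8)/2 = 34.1°, and the critical height
H_c = (4c'/γ) · sinβ cosφ' / [1 − cos(β − φ')]
    = (4·42.0/17.7) · sin53.4°·cos14.8° / [1 − cos(38.6°)]
    = 9.492 · 0.8028·0.9668 / [1 − 0.7815]
    = 9.492 · 0.7762 / 0.2185
    = 33.72 m

H_c = 33.72 m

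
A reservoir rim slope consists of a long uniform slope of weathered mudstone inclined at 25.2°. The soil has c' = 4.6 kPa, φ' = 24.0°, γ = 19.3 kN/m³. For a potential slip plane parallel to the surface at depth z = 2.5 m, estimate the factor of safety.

For an infinite slope with a slip plane parallel to the surface (no pore pressure): FS = [c' + γz cos²β tanφ'] / [γz sinβ cosβ].
γz = 19.3·2.5 = 48.25 kN/m²
Numerator = 4.6 + 48.25·cos²25.2°·tan24.0° = 4.6 + 48.25·0.8187·0.4452 = 22.188 kPa
Denominator = 48.25·sin25.2°·cos25.2° = 48.25·0.4258·0.9048 = 18.589 kPa
FS = 22.188 / 18.589 = 1.194

FS = 1.19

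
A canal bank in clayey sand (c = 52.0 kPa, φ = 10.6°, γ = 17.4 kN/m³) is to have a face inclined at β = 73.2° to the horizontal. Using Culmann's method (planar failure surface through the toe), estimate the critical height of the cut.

H_c = 20.84 m

Culmann's analysis gives the critical failure plane at α_cr = (β + φ)/2 = (73.2 + 10.6)/2 = 41.9°, and the critical height
H_c = (4c/γ) · sinβ cosφ / [1 − cos(β − φ)]
    = (4·52.0/17.4) · sin73.2°·cos10.6° / [1 − cos(62.6°)]
    = 11.954 · 0.9573·0.9829 / [1 − 0.4602]
    = 11.954 · 0.9410 / 0.5398
    = 20.84 m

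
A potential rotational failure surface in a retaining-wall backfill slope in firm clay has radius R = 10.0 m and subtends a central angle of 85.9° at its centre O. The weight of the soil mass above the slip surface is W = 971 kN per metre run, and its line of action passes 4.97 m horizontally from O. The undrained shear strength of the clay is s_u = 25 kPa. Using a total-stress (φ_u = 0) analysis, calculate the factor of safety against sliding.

Taking moments about the centre O, the resisting moment is provided by the undrained shear strength acting along the arc:
Arc length L_a = R·θ = 10.0·(85.9°·π/180) = 10.0·1.4992 = 14.99 m
M_R = s_u·L_a·R = 25·14.99·10.0 = 3748.1 kN·m/m
M_D = W·d = 971·4.97 = 4825.9 kN·m/m
FS = M_R / M_D = 3748.1 / 4825.9 = 0.777

FS = 0.78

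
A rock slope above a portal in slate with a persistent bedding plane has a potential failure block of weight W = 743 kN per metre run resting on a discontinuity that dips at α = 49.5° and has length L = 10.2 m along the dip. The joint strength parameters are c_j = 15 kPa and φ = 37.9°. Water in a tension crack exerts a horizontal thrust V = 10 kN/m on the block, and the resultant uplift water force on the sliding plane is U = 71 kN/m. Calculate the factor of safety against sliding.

FS = 0.82

Resolving the block weight along and normal to the plane and applying the Mohr–Coulomb strength on the joint:
N' = W cosα − U − V sinα = 743·cos49.5° − 71 − 10·sin49.5° = 403.9 kN/m
Driving force T = W sinα + V cosα = 743·sin49.5° + 10·cos49.5° = 571.5 kN/m
Resisting force R = c_j·L + N'·tanφ = 15·10.2 + 403.9·tan37.9° = 153.0 + 314.5 = 467.5 kN/m
FS = R / T = 467.5 / 571.5 = 0.818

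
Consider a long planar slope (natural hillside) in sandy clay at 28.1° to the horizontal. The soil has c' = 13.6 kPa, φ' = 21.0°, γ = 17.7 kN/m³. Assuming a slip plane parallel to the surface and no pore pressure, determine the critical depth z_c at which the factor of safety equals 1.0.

z_c = 6.58 m

Setting FS = 1.00 in FS = [c' + γz cos²β tanφ'] / [γz sinβ cosβ] and solving for z:
z = c' / [γ cosβ (FS·sinβ − cosβ·tanφ')]
  = 13.6 / [17.7·cos28.1°·(1.00·sin28.1° − cos28.1°·tan21.0°)]
  = 13.6 / [17.7·0.8821·(1.00·0.4710 − 0.8821·0.3839)]
  = 13.6 / 2.0672 = 6.579 m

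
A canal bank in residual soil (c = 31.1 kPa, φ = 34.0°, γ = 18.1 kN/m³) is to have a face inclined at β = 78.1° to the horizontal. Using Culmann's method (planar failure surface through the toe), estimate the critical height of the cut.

Culmann's analysis gives the critical failure plane at α_cr = (β + φ)/2 = (78.1 + 34.0)/2 = 56.0°, and the critical height
H_c = (4c/γ) · sinβ cosφ / [1 − cos(β − φ)]
    = (4·31.1/18.1) · sin78.1°·cos34.0° / [1 − cos(44.1°)]
    = 6.873 · 0.9785·0.8290 / [1 − 0.7181]
    = 6.873 · 0.8112 / 0.2819
    = 19.78 m

H_c = 19.78 m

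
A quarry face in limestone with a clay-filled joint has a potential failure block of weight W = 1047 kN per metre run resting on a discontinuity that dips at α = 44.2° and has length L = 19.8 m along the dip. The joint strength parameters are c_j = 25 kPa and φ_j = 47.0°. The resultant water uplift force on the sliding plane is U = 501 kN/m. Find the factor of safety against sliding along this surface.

FS = 1.04

Resolving the block weight along and normal to the plane and applying the Mohr–Coulomb strength on the joint:
N' = W cosα − U = 1047·cos44.2° − 501 = 249.6 kN/m
Driving force T = W sinα = 1047·sin44.2° = 729.9 kN/m
Resisting force R = c_j·L + N'·tanφ_j = 25·19.8 + 249.6·tan47.0° = 495.0 + 267.7 = 762.7 kN/m
FS = R / T = 762.7 / 729.9 = 1.045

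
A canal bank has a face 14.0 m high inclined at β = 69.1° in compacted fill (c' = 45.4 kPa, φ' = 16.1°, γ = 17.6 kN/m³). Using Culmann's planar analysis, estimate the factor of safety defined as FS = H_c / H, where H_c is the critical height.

FS = 1.66

H_c = (4c'/γ) · sinβ cosφ' / [1 − cos(β − φ')]
    = (4·45.4/17.6) · sin69.1°·cos16.1° / [1 − cos53.0°]
    = 10.318 · 0.8976 / 0.3982 = 23.26 m
FS = H_c / H = 23.26 / 14.0 = 1.661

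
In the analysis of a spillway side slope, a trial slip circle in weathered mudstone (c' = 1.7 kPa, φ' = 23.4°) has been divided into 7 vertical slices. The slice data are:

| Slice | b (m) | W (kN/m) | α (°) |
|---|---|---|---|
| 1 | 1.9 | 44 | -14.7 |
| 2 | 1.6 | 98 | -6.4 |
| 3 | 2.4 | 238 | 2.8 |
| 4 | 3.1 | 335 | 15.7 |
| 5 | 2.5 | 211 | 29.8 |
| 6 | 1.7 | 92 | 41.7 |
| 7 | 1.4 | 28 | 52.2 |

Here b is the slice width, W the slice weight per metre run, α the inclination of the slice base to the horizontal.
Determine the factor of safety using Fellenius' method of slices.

FS = 1.67

Ordinary method of slices: FS = Σ[c'·Δl_i + (W_i cosα_i)·tanφ'] / Σ W_i sinα_i, with Δl_i = b_i / cosα_i.
Slice 1: Δl = 1.9/cos(-14.7°) = 1.964 m; N'_1 = 44·cos(-14.7°) = 42.6; c'Δl = 3.34; W sinα = -11.2
Slice 2: Δl = 1.6/cos(-6.4°) = 1.610 m; N'_2 = 98·cos(-6.4°) = 97.4; c'Δl = 2.74; W sinα = -10.9
Slice 3: Δl = 2.4/cos2.8° = 2.403 m; N'_3 = 238·cos2.8° = 237.7; c'Δl = 4.08; W sinα = 11.6
Slice 4: Δl = 3.1/cos15.7° = 3.220 m; N'_4 = 335·cos15.7° = 322.5; c'Δl = 5.47; W sinα = 90.7
Slice 5: Δl = 2.5/cos29.8° = 2.881 m; N'_5 = 211·cos29.8° = 183.1; c'Δl = 4.90; W sinα = 104.9
Slice 6: Δl = 1.7/cos41.7° = 2.277 m; N'_6 = 92·cos41.7° = 68.7; c'Δl = 3.87; W sinα = 61.2
Slice 7: Δl = 1.4/cos52.2° = 2.284 m; N'_7 = 28·cos52.2° = 17.2; c'Δl = 3.88; W sinα = 22.1
Σc'Δl = 28.3 kN/m; ΣN' = 969.1 kN/m; ΣW sinα = 268.4 kN/m
Resisting = 28.3 + 969.1·tan23.4° = 28.3 + 419.4 = 447.7 kN/m
FS = 447.7 / 268.4 = 1.668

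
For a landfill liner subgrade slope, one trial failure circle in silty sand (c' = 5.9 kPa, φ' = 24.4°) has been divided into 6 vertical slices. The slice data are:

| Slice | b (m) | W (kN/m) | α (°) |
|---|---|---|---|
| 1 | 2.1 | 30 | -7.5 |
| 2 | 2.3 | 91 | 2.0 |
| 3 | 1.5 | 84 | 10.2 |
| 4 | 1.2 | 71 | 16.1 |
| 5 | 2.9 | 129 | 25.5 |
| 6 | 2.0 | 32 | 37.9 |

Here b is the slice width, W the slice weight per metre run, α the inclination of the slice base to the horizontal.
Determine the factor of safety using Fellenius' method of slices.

Ordinary method of slices: FS = Σ[c'·Δl_i + (W_i cosα_i)·tanφ'] / Σ W_i sinα_i, with Δl_i = b_i / cosα_i.
Slice 1: Δl = 2.1/cos(-7.5°) = 2.118 m; N'_1 = 30·cos(-7.5°) = 29.7; c'Δl = 12.50; W sinα = -3.9
Slice 2: Δl = 2.3/cos2.0° = 2.301 m; N'_2 = 91·cos2.0° = 90.9; c'Δl = 13.58; W sinα = 3.2
Slice 3: Δl = 1.5/cos10.2° = 1.524 m; N'_3 = 84·cos10.2° = 82.7; c'Δl = 8.99; W sinα = 14.9
Slice 4: Δl = 1.2/cos16.1° = 1.249 m; N'_4 = 71·cos16.1° = 68.2; c'Δl = 7.37; W sinα = 19.7
Slice 5: Δl = 2.9/cos25.5° = 3.213 m; N'_5 = 129·cos25.5° = 116.4; c'Δl = 18.96; W sinα = 55.5
Slice 6: Δl = 2.0/cos37.9° = 2.535 m; N'_6 = 32·cos37.9° = 25.3; c'Δl = 14.95; W sinα = 19.7
Σc'Δl = 76.3 kN/m; ΣN' = 413.3 kN/m; ΣW sinα = 109.0 kN/m
Resisting = 76.3 + 413.3·tan24.4° = 76.3 + 187.5 = 263.8 kN/m
FS = 263.8 / 109.0 = 2.420

FS = 2.42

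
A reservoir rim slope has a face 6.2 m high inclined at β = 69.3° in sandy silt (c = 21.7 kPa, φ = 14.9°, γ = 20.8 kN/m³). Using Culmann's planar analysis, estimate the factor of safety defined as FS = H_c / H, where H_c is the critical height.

H_c = (4c/γ) · sinβ cosφ / [1 − cos(β − φ)]
    = (4·21.7/20.8) · sin69.3°·cos14.9° / [1 − cos54.4°]
    = 4.173 · 0.9040 / 0.4179 = 9.03 m
FS = H_c / H = 9.03 / 6.2 = 1.456

FS = 1.46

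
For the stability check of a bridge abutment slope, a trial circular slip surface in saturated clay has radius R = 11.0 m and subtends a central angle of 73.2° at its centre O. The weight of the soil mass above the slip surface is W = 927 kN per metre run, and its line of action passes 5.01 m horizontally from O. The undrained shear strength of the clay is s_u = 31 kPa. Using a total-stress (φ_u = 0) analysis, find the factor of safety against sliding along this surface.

FS = 1.03

Taking moments about the centre O, the resisting moment is provided by the undrained shear strength acting along the arc:
Arc length L_a = R·θ = 11.0·(73.2°·π/180) = 11.0·1.2776 = 14.05 m
M_R = s_u·L_a·R = 31·14.05·11.0 = 4792.2 kN·m/m
M_D = W·d = 927·5.01 = 4644.3 kN·m/m
FS = M_R / M_D = 4792.2 / 4644.3 = 1.032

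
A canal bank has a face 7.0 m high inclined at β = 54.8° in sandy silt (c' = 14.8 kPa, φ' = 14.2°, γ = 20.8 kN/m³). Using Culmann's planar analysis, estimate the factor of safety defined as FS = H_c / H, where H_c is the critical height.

FS = 1.34

H_c = (4c'/γ) · sinβ cosφ' / [1 − cos(β − φ')]
    = (4·14.8/20.8) · sin54.8°·cos14.2° / [1 − cos40.6°]
    = 2.846 · 0.7922 / 0.2407 = 9.37 m
FS = H_c / H = 9.37 / 7.0 = 1.338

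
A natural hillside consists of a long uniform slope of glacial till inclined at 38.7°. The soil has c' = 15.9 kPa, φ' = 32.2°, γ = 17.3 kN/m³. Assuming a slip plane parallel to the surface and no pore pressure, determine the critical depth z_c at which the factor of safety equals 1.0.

Setting FS = 1.00 in FS = [c' + γz cos²β tanφ'] / [γz sinβ cosβ] and solving for z:
z = c' / [γ cosβ (FS·sinβ − cosβ·tanφ')]
  = 15.9 / [17.3·cos38.7°·(1.00·sin38.7° − cos38.7°·tan32.2°)]
  = 15.9 / [17.3·0.7804·(1.00·0.6252 − 0.7804·0.6297)]
  = 15.9 / 1.8062 = 8.803 m

z_c = 8.80 m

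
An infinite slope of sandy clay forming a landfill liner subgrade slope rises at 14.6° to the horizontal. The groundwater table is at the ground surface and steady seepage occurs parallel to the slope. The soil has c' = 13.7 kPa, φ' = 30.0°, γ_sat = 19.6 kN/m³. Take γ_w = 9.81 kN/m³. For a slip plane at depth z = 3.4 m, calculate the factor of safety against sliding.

With seepage parallel to the slope and the water table at the surface, the effective normal stress on the slip plane uses the buoyant unit weight γ' = γ_sat − γ_w while the driving shear stress uses γ_sat:
FS = [c' + γ' z cos²β tanφ'] / [γ_sat z sinβ cosβ]
γ' = 19.6 − 9.81 = 9.79 kN/m³
Numerator = 13.7 + 9.79·3.4·cos²14.6°·tan30.0° = 13.7 + 9.79·3.4·0.9365·0.5774 = 31.697 kPa
Denominator = 19.6·3.4·sin14.6°·cos14.6° = 19.6·3.4·0.2521·0.9677 = 16.255 kPa
FS = 31.697 / 16.255 = 1.950

FS = 1.95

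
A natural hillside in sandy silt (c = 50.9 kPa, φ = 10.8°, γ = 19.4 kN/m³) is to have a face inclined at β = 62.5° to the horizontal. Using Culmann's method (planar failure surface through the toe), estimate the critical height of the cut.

H_c = 24.05 m

Culmann's analysis gives the critical failure plane at α_cr = (β + φ)/2 = (62.5 + 10.8)/2 = 36.6°, and the critical height
H_c = (4c/γ) · sinβ cosφ / [1 − cos(β − φ)]
    = (4·50.9/19.4) · sin62.5°·cos10.8° / [1 − cos(51.7°)]
    = 10.495 · 0.8870·0.9823 / [1 − 0.6198]
    = 10.495 · 0.8713 / 0.3802
    = 24.05 m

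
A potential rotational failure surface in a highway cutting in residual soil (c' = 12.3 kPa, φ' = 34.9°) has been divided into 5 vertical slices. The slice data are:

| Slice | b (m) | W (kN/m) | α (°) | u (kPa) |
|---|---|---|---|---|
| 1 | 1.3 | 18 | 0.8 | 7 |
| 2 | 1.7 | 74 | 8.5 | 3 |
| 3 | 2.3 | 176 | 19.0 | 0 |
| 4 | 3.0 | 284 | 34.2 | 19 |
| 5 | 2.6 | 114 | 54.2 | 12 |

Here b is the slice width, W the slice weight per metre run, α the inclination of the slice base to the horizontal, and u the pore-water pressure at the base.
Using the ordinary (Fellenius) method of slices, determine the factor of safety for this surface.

Ordinary method of slices: FS = Σ[c'·Δl_i + (W_i cosα_i − u_i·Δl_i)·tanφ'] / Σ W_i sinα_i, with Δl_i = b_i / cosα_i.
Slice 1: Δl = 1.3/cos0.8° = 1.300 m; N'_1 = 18·cos0.8° − 7·1.300 = 8.9; c'Δl = 15.99; W sinα = 0.3
Slice 2: Δl = 1.7/cos8.5° = 1.719 m; N'_2 = 74·cos8.5° − 3·1.719 = 68.0; c'Δl = 21.14; W sinα = 10.9
Slice 3: Δl = 2.3/cos19.0° = 2.433 m; N'_3 = 176·cos19.0° − 0·2.433 = 166.4; c'Δl = 29.92; W sinα = 57.3
Slice 4: Δl = 3.0/cos34.2° = 3.627 m; N'_4 = 284·cos34.2° − 19·3.627 = 166.0; c'Δl = 44.61; W sinα = 159.6
Slice 5: Δl = 2.6/cos54.2° = 4.445 m; N'_5 = 114·cos54.2° − 12·4.445 = 13.3; c'Δl = 54.67; W sinα = 92.5
Σc'Δl = 166.3 kN/m; ΣN' = 422.7 kN/m; ΣW sinα = 320.6 kN/m
Resisting = 166.3 + 422.7·tan34.9° = 166.3 + 294.9 = 461.2 kN/m
FS = 461.2 / 320.6 = 1.439

FS = 1.44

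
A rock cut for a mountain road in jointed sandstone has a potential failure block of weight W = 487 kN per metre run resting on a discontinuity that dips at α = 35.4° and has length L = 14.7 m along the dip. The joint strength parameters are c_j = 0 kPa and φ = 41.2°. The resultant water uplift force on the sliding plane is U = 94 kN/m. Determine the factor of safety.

FS = 0.94

Resolving the block weight along and normal to the plane and applying the Mohr–Coulomb strength on the joint:
N' = W cosα − U = 487·cos35.4° − 94 = 303.0 kN/m
Driving force T = W sinα = 487·sin35.4° = 282.1 kN/m
Resisting force R = c_j·L + N'·tanφ = 0·14.7 + 303.0·tan41.2° = 0.0 + 265.2 = 265.2 kN/m
FS = R / T = 265.2 / 282.1 = 0.940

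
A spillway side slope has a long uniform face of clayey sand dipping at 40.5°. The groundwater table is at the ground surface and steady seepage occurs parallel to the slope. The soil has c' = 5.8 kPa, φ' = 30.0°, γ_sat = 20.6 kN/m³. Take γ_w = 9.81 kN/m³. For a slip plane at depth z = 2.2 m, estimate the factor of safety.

FS = 0.61

With seepage parallel to the slope and the water table at the surface, the effective normal stress on the slip plane uses the buoyant unit weight γ' = γ_sat − γ_w while the driving shear stress uses γ_sat:
FS = [c' + γ' z cos²β tanφ'] / [γ_sat z sinβ cosβ]
γ' = 20.6 − 9.81 = 10.79 kN/m³
Numerator = 5.8 + 10.79·2.2·cos²40.5°·tan30.0° = 5.8 + 10.79·2.2·0.5782·0.5774 = 13.725 kPa
Denominator = 20.6·2.2·sin40.5°·cos40.5° = 20.6·2.2·0.6494·0.7604 = 22.381 kPa
FS = 13.725 / 22.381 = 0.613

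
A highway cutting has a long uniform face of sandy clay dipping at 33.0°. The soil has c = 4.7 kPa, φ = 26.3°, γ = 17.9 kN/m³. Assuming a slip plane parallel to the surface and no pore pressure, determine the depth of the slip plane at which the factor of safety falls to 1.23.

Setting FS = 1.23 in FS = [c + γz cos²β tanφ] / [γz sinβ cosβ] and solving for z:
z = c / [γ cosβ (FS·sinβ − cosβ·tanφ)]
  = 4.7 / [17.9·cos33.0°·(1.23·sin33.0° − cos33.0°·tan26.3°)]
  = 4.7 / [17.9·0.8387·(1.23·0.5446 − 0.8387·0.4942)]
  = 4.7 / 3.8343 = 1.226 m

z = 1.23 m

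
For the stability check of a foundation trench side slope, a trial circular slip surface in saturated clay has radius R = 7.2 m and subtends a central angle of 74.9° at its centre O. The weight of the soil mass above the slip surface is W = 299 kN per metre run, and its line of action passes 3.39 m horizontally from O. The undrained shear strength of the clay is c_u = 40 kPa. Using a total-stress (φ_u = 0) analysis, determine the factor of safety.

FS = 2.67

Taking moments about the centre O, the resisting moment is provided by the undrained shear strength acting along the arc:
Arc length L_a = R·θ = 7.2·(74.9°·π/180) = 7.2·1.3073 = 9.41 m
M_R = c_u·L_a·R = 40·9.41·7.2 = 2710.7 kN·m/m
M_D = W·d = 299·3.39 = 1013.6 kN·m/m
FS = M_R / M_D = 2710.7 / 1013.6 = 2.674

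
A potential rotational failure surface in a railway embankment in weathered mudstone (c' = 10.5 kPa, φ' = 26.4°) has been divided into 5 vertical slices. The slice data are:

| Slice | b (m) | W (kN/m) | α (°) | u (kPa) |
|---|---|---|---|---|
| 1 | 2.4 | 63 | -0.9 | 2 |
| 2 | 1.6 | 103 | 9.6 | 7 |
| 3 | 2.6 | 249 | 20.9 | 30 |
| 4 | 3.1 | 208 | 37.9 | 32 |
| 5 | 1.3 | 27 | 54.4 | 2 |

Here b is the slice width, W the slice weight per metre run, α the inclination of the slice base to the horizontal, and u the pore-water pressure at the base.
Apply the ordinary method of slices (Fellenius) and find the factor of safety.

Ordinary method of slices: FS = Σ[c'·Δl_i + (W_i cosα_i − u_i·Δl_i)·tanφ'] / Σ W_i sinα_i, with Δl_i = b_i / cosα_i.
Slice 1: Δl = 2.4/cos(-0.9°) = 2.400 m; N'_1 = 63·cos(-0.9°) − 2·2.400 = 58.2; c'Δl = 25.20; W sinα = -1.0
Slice 2: Δl = 1.6/cos9.6° = 1.623 m; N'_2 = 103·cos9.6° − 7·1.623 = 90.2; c'Δl = 17.04; W sinα = 17.2
Slice 3: Δl = 2.6/cos20.9° = 2.783 m; N'_3 = 249·cos20.9° − 30·2.783 = 149.1; c'Δl = 29.22; W sinα = 88.8
Slice 4: Δl = 3.1/cos37.9° = 3.929 m; N'_4 = 208·cos37.9° − 32·3.929 = 38.4; c'Δl = 41.25; W sinα = 127.8
Slice 5: Δl = 1.3/cos54.4° = 2.233 m; N'_5 = 27·cos54.4° − 2·2.233 = 11.3; c'Δl = 23.45; W sinα = 22.0
Σc'Δl = 136.2 kN/m; ΣN' = 347.2 kN/m; ΣW sinα = 254.7 kN/m
Resisting = 136.2 + 347.2·tan26.4° = 136.2 + 172.3 = 308.5 kN/m
FS = 308.5 / 254.7 = 1.211

FS = 1.21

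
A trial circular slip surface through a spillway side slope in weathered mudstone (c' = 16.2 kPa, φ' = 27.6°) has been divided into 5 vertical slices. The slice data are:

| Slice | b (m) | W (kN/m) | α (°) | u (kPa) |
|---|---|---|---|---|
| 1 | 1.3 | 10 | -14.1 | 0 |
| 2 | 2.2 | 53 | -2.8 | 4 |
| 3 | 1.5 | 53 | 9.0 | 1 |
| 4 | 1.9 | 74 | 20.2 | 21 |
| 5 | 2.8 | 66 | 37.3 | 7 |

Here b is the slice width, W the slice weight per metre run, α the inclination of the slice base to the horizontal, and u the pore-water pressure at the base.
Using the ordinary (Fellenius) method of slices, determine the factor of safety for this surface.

Ordinary method of slices: FS = Σ[c'·Δl_i + (W_i cosα_i − u_i·Δl_i)·tanφ'] / Σ W_i sinα_i, with Δl_i = b_i / cosα_i.
Slice 1: Δl = 1.3/cos(-14.1°) = 1.340 m; N'_1 = 10·cos(-14.1°) − 0·1.340 = 9.7; c'Δl = 21.71; W sinα = -2.4
Slice 2: Δl = 2.2/cos(-2.8°) = 2.203 m; N'_2 = 53·cos(-2.8°) − 4·2.203 = 44.1; c'Δl = 35.68; W sinα = -2.6
Slice 3: Δl = 1.5/cos9.0° = 1.519 m; N'_3 = 53·cos9.0° − 1·1.519 = 50.8; c'Δl = 24.60; W sinα = 8.3
Slice 4: Δl = 1.9/cos20.2° = 2.025 m; N'_4 = 74·cos20.2° − 21·2.025 = 26.9; c'Δl = 32.80; W sinα = 25.6
Slice 5: Δl = 2.8/cos37.3° = 3.520 m; N'_5 = 66·cos37.3° − 7·3.520 = 27.9; c'Δl = 57.02; W sinα = 40.0
Σc'Δl = 171.8 kN/m; ΣN' = 159.4 kN/m; ΣW sinα = 68.8 kN/m
Resisting = 171.8 + 159.4·tan27.6° = 171.8 + 83.4 = 255.2 kN/m
FS = 255.2 / 68.8 = 3.708

FS = 3.71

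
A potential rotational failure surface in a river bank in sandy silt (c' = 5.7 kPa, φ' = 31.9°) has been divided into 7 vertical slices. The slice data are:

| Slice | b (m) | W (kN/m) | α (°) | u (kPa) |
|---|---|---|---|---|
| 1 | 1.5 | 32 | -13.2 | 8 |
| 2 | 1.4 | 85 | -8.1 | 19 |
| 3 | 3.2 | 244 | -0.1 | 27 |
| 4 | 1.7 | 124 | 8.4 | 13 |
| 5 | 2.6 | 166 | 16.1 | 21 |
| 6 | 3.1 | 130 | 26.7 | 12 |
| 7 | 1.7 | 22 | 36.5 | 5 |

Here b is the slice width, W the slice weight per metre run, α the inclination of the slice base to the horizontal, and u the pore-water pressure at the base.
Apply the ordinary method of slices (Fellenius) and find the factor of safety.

FS = 3.58

Ordinary method of slices: FS = Σ[c'·Δl_i + (W_i cosα_i − u_i·Δl_i)·tanφ'] / Σ W_i sinα_i, with Δl_i = b_i / cosα_i.
Slice 1: Δl = 1.5/cos(-13.2°) = 1.541 m; N'_1 = 32·cos(-13.2°) − 8·1.541 = 18.8; c'Δl = 8.78; W sinα = -7.3
Slice 2: Δl = 1.4/cos(-8.1°) = 1.414 m; N'_2 = 85·cos(-8.1°) − 19·1.414 = 57.3; c'Δl = 8.06; W sinα = -12.0
Slice 3: Δl = 3.2/cos(-0.1°) = 3.200 m; N'_3 = 244·cos(-0.1°) − 27·3.200 = 157.6; c'Δl = 18.24; W sinα = -0.4
Slice 4: Δl = 1.7/cos8.4° = 1.718 m; N'_4 = 124·cos8.4° − 13·1.718 = 100.3; c'Δl = 9.80; W sinα = 18.1
Slice 5: Δl = 2.6/cos16.1° = 2.706 m; N'_5 = 166·cos16.1° − 21·2.706 = 102.7; c'Δl = 15.42; W sinα = 46.0
Slice 6: Δl = 3.1/cos26.7° = 3.470 m; N'_6 = 130·cos26.7° − 12·3.470 = 74.5; c'Δl = 19.78; W sinα = 58.4
Slice 7: Δl = 1.7/cos36.5° = 2.115 m; N'_7 = 22·cos36.5° − 5·2.115 = 7.1; c'Δl = 12.05; W sinα = 13.1
Σc'Δl = 92.1 kN/m; ΣN' = 518.3 kN/m; ΣW sinα = 115.9 kN/m
Resisting = 92.1 + 518.3·tan31.9° = 92.1 + 322.6 = 414.8 kN/m
FS = 414.8 / 115.9 = 3.577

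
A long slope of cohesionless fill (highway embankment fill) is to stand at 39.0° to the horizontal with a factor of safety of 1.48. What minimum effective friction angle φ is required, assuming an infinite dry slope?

FS = tanφ/tanβ ⇒ tanφ = FS · tanβ = 1.48 · tan39.0° = 1.1985
φ = arctan(1.1985) = 50.16°

φ = 50.2°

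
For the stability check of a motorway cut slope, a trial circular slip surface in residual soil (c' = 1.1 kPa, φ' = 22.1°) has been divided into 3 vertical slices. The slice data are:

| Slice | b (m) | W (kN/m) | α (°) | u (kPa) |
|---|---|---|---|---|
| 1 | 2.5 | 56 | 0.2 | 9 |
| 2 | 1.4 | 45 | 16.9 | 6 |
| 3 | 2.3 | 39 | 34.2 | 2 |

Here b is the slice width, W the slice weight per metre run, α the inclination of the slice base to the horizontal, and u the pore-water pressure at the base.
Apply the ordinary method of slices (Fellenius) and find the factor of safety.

Ordinary method of slices: FS = Σ[c'·Δl_i + (W_i cosα_i − u_i·Δl_i)·tanφ'] / Σ W_i sinα_i, with Δl_i = b_i / cosα_i.
Slice 1: Δl = 2.5/cos0.2° = 2.500 m; N'_1 = 56·cos0.2° − 9·2.500 = 33.5; c'Δl = 2.75; W sinα = 0.2
Slice 2: Δl = 1.4/cos16.9° = 1.463 m; N'_2 = 45·cos16.9° − 6·1.463 = 34.3; c'Δl = 1.61; W sinα = 13.1
Slice 3: Δl = 2.3/cos34.2° = 2.781 m; N'_3 = 39·cos34.2° − 2·2.781 = 26.7; c'Δl = 3.06; W sinα = 21.9
Σc'Δl = 7.4 kN/m; ΣN' = 94.5 kN/m; ΣW sinα = 35.2 kN/m
Resisting = 7.4 + 94.5·tan22.1° = 7.4 + 38.4 = 45.8 kN/m
FS = 45.8 / 35.2 = 1.301

FS = 1.30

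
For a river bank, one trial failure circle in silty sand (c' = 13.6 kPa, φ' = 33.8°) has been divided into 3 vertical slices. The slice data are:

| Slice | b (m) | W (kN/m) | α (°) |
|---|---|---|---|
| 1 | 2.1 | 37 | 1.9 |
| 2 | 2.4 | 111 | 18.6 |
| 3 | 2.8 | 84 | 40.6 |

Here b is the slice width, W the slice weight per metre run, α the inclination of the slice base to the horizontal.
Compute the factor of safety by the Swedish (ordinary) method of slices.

FS = 2.75

Ordinary method of slices: FS = Σ[c'·Δl_i + (W_i cosα_i)·tanφ'] / Σ W_i sinα_i, with Δl_i = b_i / cosα_i.
Slice 1: Δl = 2.1/cos1.9° = 2.101 m; N'_1 = 37·cos1.9° = 37.0; c'Δl = 28.58; W sinα = 1.2
Slice 2: Δl = 2.4/cos18.6° = 2.532 m; N'_2 = 111·cos18.6° = 105.2; c'Δl = 34.44; W sinα = 35.4
Slice 3: Δl = 2.8/cos40.6° = 3.688 m; N'_3 = 84·cos40.6° = 63.8; c'Δl = 50.15; W sinα = 54.7
Σc'Δl = 113.2 kN/m; ΣN' = 206.0 kN/m; ΣW sinα = 91.3 kN/m
Resisting = 113.2 + 206.0·tan33.8° = 113.2 + 137.9 = 251.0 kN/m
FS = 251.0 / 91.3 = 2.750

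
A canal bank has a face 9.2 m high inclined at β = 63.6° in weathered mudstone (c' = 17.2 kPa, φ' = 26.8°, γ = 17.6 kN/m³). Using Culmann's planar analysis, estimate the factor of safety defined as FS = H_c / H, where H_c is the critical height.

H_c = (4c'/γ) · sinβ cosφ' / [1 − cos(β − φ')]
    = (4·17.2/17.6) · sin63.6°·cos26.8° / [1 − cos36.8°]
    = 3.909 · 0.7995 / 0.1993 = 15.68 m
FS = H_c / H = 15.68 / 9.2 = 1.705

FS = 1.70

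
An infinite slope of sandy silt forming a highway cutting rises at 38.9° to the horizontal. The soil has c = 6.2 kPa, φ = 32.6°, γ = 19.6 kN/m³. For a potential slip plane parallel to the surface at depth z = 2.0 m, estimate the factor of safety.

For an infinite slope with a slip plane parallel to the surface (no pore pressure): FS = [c + γz cos²β tanφ] / [γz sinβ cosβ].
γz = 19.6·2.0 = 39.20 kN/m²
Numerator = 6.2 + 39.20·cos²38.9°·tan32.6° = 6.2 + 39.20·0.6057·0.6395 = 21.384 kPa
Denominator = 39.20·sin38.9°·cos38.9° = 39.20·0.6280·0.7782 = 19.157 kPa
FS = 21.384 / 19.157 = 1.116

FS = 1.12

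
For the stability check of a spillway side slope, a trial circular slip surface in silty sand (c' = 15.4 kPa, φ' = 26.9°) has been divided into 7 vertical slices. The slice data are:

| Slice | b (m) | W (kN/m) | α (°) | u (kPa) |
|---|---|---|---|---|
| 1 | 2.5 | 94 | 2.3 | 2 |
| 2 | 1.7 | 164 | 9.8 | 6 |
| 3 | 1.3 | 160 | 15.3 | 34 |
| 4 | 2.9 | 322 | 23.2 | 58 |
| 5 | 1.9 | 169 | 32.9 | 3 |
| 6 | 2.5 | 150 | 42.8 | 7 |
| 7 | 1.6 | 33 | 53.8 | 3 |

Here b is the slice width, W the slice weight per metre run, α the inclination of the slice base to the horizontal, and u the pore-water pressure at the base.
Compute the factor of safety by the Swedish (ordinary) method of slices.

FS = 1.46

Ordinary method of slices: FS = Σ[c'·Δl_i + (W_i cosα_i − u_i·Δl_i)·tanφ'] / Σ W_i sinα_i, with Δl_i = b_i / cosα_i.
Slice 1: Δl = 2.5/cos2.3° = 2.502 m; N'_1 = 94·cos2.3° − 2·2.502 = 88.9; c'Δl = 38.53; W sinα = 3.8
Slice 2: Δl = 1.7/cos9.8° = 1.725 m; N'_2 = 164·cos9.8° − 6·1.725 = 151.3; c'Δl = 26.57; W sinα = 27.9
Slice 3: Δl = 1.3/cos15.3° = 1.348 m; N'_3 = 160·cos15.3° − 34·1.348 = 108.5; c'Δl = 20.76; W sinα = 42.2
Slice 4: Δl = 2.9/cos23.2° = 3.155 m; N'_4 = 322·cos23.2° − 58·3.155 = 113.0; c'Δl = 48.59; W sinα = 126.8
Slice 5: Δl = 1.9/cos32.9° = 2.263 m; N'_5 = 169·cos32.9° − 3·2.263 = 135.1; c'Δl = 34.85; W sinα = 91.8
Slice 6: Δl = 2.5/cos42.8° = 3.407 m; N'_6 = 150·cos42.8° − 7·3.407 = 86.2; c'Δl = 52.47; W sinα = 101.9
Slice 7: Δl = 1.6/cos53.8° = 2.709 m; N'_7 = 33·cos53.8° − 3·2.709 = 11.4; c'Δl = 41.72; W sinα = 26.6
Σc'Δl = 263.5 kN/m; ΣN' = 694.3 kN/m; ΣW sinα = 421.1 kN/m
Resisting = 263.5 + 694.3·tan26.9° = 263.5 + 352.3 = 615.7 kN/m
FS = 615.7 / 421.1 = 1.462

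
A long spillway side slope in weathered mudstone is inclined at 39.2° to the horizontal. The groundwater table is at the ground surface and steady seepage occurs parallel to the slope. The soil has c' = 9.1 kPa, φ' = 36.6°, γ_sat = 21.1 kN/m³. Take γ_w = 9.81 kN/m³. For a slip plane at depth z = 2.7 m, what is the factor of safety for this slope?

FS = 0.81

With seepage parallel to the slope and the water table at the surface, the effective normal stress on the slip plane uses the buoyant unit weight γ' = γ_sat − γ_w while the driving shear stress uses γ_sat:
FS = [c' + γ' z cos²β tanφ'] / [γ_sat z sinβ cosβ]
γ' = 21.1 − 9.81 = 11.29 kN/m³
Numerator = 9.1 + 11.29·2.7·cos²39.2°·tan36.6° = 9.1 + 11.29·2.7·0.6005·0.7427 = 22.695 kPa
Denominator = 21.1·2.7·sin39.2°·cos39.2° = 21.1·2.7·0.6320·0.7749 = 27.903 kPa
FS = 22.695 / 27.903 = 0.813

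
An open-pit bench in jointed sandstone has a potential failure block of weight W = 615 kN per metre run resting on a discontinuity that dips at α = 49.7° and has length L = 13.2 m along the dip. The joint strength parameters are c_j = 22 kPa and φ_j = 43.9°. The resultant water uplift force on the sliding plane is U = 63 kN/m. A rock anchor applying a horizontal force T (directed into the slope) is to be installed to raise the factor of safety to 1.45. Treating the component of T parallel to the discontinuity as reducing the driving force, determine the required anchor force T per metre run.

T = 40 kN/m

Resolving forces along and normal to the sliding plane, with the horizontal anchor force T adding T·sinα to the effective normal force and T·cosα acting up the plane against the driving force:
FS = [c_jL + (W cosα − U + T sinα) tanφ_j] / [W sinα − T cosα]
Without the anchor: N' = 334.8 kN/m, driving T_d = 469.0 kN/m, resisting R = 22·13.2 + 334.8·tan43.9° = 612.6 kN/m, FS = 1.31.
Setting FS = 1.45 and solving for T:
1.45·(469.0 − T cos49.7°) = 612.6 + T sin49.7°·tan43.9°
T·(sin49.7°·tan43.9° + 1.45·cos49.7°) = 1.45·469.0 − 612.6
T·(0.7627·0.9623 + 1.45·0.6468) = 680.1 − 612.6 = 67.5
T·1.6718 = 67.5
T = 40.4 kN/m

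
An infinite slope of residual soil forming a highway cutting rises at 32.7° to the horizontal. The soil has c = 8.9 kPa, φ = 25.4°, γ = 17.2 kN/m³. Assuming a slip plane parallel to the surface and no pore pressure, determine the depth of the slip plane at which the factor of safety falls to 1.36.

Setting FS = 1.36 in FS = [c + γz cos²β tanφ] / [γz sinβ cosβ] and solving for z:
z = c / [γ cosβ (FS·sinβ − cosβ·tanφ)]
  = 8.9 / [17.2·cos32.7°·(1.36·sin32.7° − cos32.7°·tan25.4°)]
  = 8.9 / [17.2·0.8415·(1.36·0.5402 − 0.8415·0.4748)]
  = 8.9 / 4.8509 = 1.835 m

z = 1.83 m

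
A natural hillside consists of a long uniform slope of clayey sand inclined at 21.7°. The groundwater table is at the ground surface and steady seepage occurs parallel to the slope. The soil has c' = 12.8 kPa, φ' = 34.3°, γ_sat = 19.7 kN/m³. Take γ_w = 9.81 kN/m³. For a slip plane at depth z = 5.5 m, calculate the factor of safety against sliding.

With seepage parallel to the slope and the water table at the surface, the effective normal stress on the slip plane uses the buoyant unit weight γ' = γ_sat − γ_w while the driving shear stress uses γ_sat:
FS = [c' + γ' z cos²β tanφ'] / [γ_sat z sinβ cosβ]
γ' = 19.7 − 9.81 = 9.89 kN/m³
Numerator = 12.8 + 9.89·5.5·cos²21.7°·tan34.3° = 12.8 + 9.89·5.5·0.8633·0.6822 = 44.833 kPa
Denominator = 19.7·5.5·sin21.7°·cos21.7° = 19.7·5.5·0.3697·0.9291 = 37.223 kPa
FS = 44.833 / 37.223 = 1.204

FS = 1.20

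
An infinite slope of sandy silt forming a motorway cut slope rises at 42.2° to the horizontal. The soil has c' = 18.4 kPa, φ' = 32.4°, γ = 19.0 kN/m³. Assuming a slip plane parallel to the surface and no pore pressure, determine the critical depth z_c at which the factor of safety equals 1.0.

Setting FS = 1.00 in FS = [c' + γz cos²β tanφ'] / [γz sinβ cosβ] and solving for z:
z = c' / [γ cosβ (FS·sinβ − cosβ·tanφ')]
  = 18.4 / [19.0·cos42.2°·(1.00·sin42.2° − cos42.2°·tan32.4°)]
  = 18.4 / [19.0·0.7408·(1.00·0.6717 − 0.7408·0.6346)]
  = 18.4 / 2.8375 = 6.485 m

z_c = 6.48 m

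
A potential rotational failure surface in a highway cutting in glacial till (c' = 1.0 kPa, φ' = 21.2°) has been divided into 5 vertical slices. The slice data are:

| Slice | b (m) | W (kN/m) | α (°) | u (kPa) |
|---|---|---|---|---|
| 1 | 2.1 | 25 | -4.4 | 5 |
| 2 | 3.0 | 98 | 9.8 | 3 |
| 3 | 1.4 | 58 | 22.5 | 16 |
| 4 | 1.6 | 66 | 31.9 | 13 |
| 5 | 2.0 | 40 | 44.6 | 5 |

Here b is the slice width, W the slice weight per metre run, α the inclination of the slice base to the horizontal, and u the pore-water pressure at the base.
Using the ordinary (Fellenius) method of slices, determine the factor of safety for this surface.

Ordinary method of slices: FS = Σ[c'·Δl_i + (W_i cosα_i − u_i·Δl_i)·tanφ'] / Σ W_i sinα_i, with Δl_i = b_i / cosα_i.
Slice 1: Δl = 2.1/cos(-4.4°) = 2.106 m; N'_1 = 25·cos(-4.4°) − 5·2.106 = 14.4; c'Δl = 2.11; W sinα = -1.9
Slice 2: Δl = 3.0/cos9.8° = 3.044 m; N'_2 = 98·cos9.8° − 3·3.044 = 87.4; c'Δl = 3.04; W sinα = 16.7
Slice 3: Δl = 1.4/cos22.5° = 1.515 m; N'_3 = 58·cos22.5° − 16·1.515 = 29.3; c'Δl = 1.52; W sinα = 22.2
Slice 4: Δl = 1.6/cos31.9° = 1.885 m; N'_4 = 66·cos31.9° − 13·1.885 = 31.5; c'Δl = 1.88; W sinα = 34.9
Slice 5: Δl = 2.0/cos44.6° = 2.809 m; N'_5 = 40·cos44.6° − 5·2.809 = 14.4; c'Δl = 2.81; W sinα = 28.1
Σc'Δl = 11.4 kN/m; ΣN' = 177.1 kN/m; ΣW sinα = 99.9 kN/m
Resisting = 11.4 + 177.1·tan21.2° = 11.4 + 68.7 = 80.1 kN/m
FS = 80.1 / 99.9 = 0.801

FS = 0.80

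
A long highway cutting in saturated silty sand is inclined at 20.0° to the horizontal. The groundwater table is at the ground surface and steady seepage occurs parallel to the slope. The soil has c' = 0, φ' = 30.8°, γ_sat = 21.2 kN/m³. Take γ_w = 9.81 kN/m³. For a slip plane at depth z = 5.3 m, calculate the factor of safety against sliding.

With seepage parallel to the slope and the water table at the surface, the effective normal stress on the slip plane uses the buoyant unit weight γ' = γ_sat − γ_w while the driving shear stress uses γ_sat:
FS = [c' + γ' z cos²β tanφ'] / [γ_sat z sinβ cosβ]
(For c' = 0 this reduces to FS = (γ'/γ_sat)·tanφ'/tanβ.)
γ' = 21.2 − 9.81 = 11.39 kN/m³
Numerator = 0.0 + 11.39·5.3·cos²20.0°·tan30.8° = 0.0 + 11.39·5.3·0.8830·0.5961 = 31.776 kPa
Denominator = 21.2·5.3·sin20.0°·cos20.0° = 21.2·5.3·0.3420·0.9397 = 36.112 kPa
FS = 31.776 / 36.112 = 0.880

FS = 0.88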